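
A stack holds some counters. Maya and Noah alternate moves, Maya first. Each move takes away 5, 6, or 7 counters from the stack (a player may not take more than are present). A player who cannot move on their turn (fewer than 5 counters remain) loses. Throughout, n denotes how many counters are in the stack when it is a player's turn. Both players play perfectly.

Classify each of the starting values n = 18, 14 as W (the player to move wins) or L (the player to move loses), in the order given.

Work bottom-up. With no move the player to move loses. Otherwise the position is W if at least one move leads to an L position for the opponent, and L if every move leads to a W.
n=0: no move → L
n=1: no move → L
n=2: no move → L
n=3: no move → L
n=4: no move → L
n=5: reaches L-position 0 → W
n=6: reaches L-position 1 → W
n=7: reaches L-position 2 → W
n=8: reaches L-position 3 → W
n=9: reaches L-position 4 → W
n=10: reaches L-position 4 → W
n=11: reaches L-position 4 → W
n=12: only reaches 7(W), 6(W), 5(W), all W → L
n=13: only reaches 8(W), 7(W), 6(W), all W → L
n=14: only reaches 9(W), 8(W), 7(W), all W → L
n=15: only reaches 10(W), 9(W), 8(W), all W → L
n=16: only reaches 11(W), 10(W), 9(W), all W → L
n=17: reaches L-position 12 → W
n=18: reaches L-position 13 → W

18: W, 14: L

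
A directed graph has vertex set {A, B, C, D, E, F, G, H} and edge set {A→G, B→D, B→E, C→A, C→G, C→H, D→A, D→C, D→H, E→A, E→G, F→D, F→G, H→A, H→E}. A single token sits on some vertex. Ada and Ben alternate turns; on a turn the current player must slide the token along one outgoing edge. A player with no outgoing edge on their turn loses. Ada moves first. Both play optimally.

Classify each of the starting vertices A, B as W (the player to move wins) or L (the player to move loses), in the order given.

Label each position W (a win for the player to move) or L (a loss). A position with no legal move is L; any other position is W exactly when some move reaches an L, and L when every move reaches a W.
Every edge goes from a vertex to one that appears earlier in the order G, A, E, H, C, D, F, B, so processing vertices in that order labels each vertex after all of its successors.
G: no outgoing edge → L
A: reaches L-position G → W
E: reaches L-position G → W
H: only reaches E(W), A(W), all W → L
C: reaches L-position H → W
D: reaches L-position H → W
F: reaches L-position G → W
B: only reaches D(W), E(W), all W → L

A: W, B: L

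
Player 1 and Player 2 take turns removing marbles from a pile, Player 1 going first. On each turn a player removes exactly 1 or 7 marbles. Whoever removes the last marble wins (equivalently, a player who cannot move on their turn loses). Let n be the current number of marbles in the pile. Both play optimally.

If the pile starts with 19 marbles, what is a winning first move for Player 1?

Use the standard recursion: the mover loses at a terminal position; elsewhere, the mover wins exactly when some move hands the opponent an L position.
n=0: no move → L
n=1: can move to 0, which is L ⇒ W
n=2: the only move is to 1(W), a W ⇒ L
n=3: can move to 2, which is L ⇒ W
n=4: the only move is to 3(W), a W ⇒ L
n=5: can move to 4, which is L ⇒ W
n=6: the only move is to 5(W), a W ⇒ L
n=7: can move to 6, which is L ⇒ W
n=8: moves to 7(W), 1(W); every one is W ⇒ L
n=9: can move to 8, which is L ⇒ W
n=10: moves to 9(W), 3(W); every one is W ⇒ L
n=11: can move to 10, which is L ⇒ W
n=12: moves to 11(W), 5(W); every one is W ⇒ L
n=13: can move to 12, which is L ⇒ W
n=14: moves to 13(W), 7(W); every one is W ⇒ L
n=15: can move to 14, which is L ⇒ W
n=16: moves to 15(W), 9(W); every one is W ⇒ L
n=17: can move to 16, which is L ⇒ W
n=18: moves to 17(W), 11(W); every one is W ⇒ L
n=19: can move to 18, which is L ⇒ W
From 19, the L positions reachable in one move are: 18, 12. Any move reaching one of these is winning.

Remove 1, leaving 18.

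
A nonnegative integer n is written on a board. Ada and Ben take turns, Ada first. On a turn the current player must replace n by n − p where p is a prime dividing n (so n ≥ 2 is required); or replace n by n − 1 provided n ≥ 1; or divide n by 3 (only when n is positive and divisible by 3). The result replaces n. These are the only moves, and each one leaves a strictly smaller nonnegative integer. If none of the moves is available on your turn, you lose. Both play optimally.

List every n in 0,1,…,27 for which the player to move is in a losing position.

0, 4, 8, 14, 18, 22, 25, 27

Classify positions by backward induction: terminal positions (no move available) are L. From any other position, the mover wins iff some move reaches an L.
n=0: no move → L
n=1: can move to 0, which is L ⇒ W
n=2: can move to 0, which is L ⇒ W
n=3: can move to 0, which is L ⇒ W
n=4: moves to 2(W), 3(W); every one is W ⇒ L
n=5: can move to 0, which is L ⇒ W
n=6: can move to 4, which is L ⇒ W
n=7: can move to 0, which is L ⇒ W
n=8: moves to 6(W), 7(W); every one is W ⇒ L
n=9: can move to 8, which is L ⇒ W
n=10: can move to 8, which is L ⇒ W
n=11: can move to 0, which is L ⇒ W
n=12: can move to 4, which is L ⇒ W
n=13: can move to 0, which is L ⇒ W
n=14: moves to 7(W), 12(W), 13(W); every one is W ⇒ L
n=15: can move to 14, which is L ⇒ W
n=16: can move to 14, which is L ⇒ W
n=17: can move to 0, which is L ⇒ W
n=18: moves to 6(W), 15(W), 16(W), 17(W); every one is W ⇒ L
n=19: can move to 0, which is L ⇒ W
n=20: can move to 18, which is L ⇒ W
n=21: can move to 14, which is L ⇒ W
n=22: moves to 11(W), 20(W), 21(W); every one is W ⇒ L
n=23: can move to 0, which is L ⇒ W
n=24: can move to 8, which is L ⇒ W
n=25: moves to 20(W), 24(W); every one is W ⇒ L
n=26: can move to 25, which is L ⇒ W
n=27: moves to 9(W), 24(W), 26(W); every one is W ⇒ L
The losing starting values of n are exactly the entries labelled L in this table (8 of them).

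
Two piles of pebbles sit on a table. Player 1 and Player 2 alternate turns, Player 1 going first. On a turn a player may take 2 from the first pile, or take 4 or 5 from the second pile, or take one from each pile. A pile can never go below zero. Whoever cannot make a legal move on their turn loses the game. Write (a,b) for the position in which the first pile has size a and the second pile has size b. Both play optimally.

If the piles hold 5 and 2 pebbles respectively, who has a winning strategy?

Compute win/loss labels from the base case upward. A position with no move is L. Any other position is W if it can reach an L in one move, else L.
No move ever increases a pile, so every position that can arise here has a ≤ 5 and b ≤ 2; it is enough to label the cells with 0 ≤ a ≤ 5 and 0 ≤ b ≤ 2.
Every move lowers a or b (never raises either), so fill the grid row by row in increasing a, and left to right within a row: each cell's successors are then already labelled.
      b=0  b=1  b=2
a=0:    L    L    L
a=1:    L    W    W
a=2:    W    W    W
a=3:    W    L    L
a=4:    L    L    W
a=5:    L    W    W
Cells with no legal move (terminal, hence L): (0,0), (0,1), (0,2), (1,0).
The remaining L cells, each justified by listing all of its moves:
(3,1): →(1,1)(W), (2,0)(W) — all W, so L
(3,2): →(1,2)(W), (2,1)(W) — all W, so L
(4,0): →(2,0)(W) only, which is W, so L
(4,1): →(2,1)(W), (3,0)(W) — all W, so L
(5,0): →(3,0)(W) only, which is W, so L
Every other cell has at least one move into one of the L cells above, so it is W.
The starting position (5,2) is W: Player 1 should move to (3,2), handing over an L position.

Player 1 wins.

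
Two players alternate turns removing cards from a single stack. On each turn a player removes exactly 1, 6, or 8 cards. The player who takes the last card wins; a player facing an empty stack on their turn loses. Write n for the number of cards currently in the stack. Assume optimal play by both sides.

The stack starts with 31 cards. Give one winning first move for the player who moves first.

Work bottom-up. With no move the player to move loses. Otherwise the position is W if at least one move leads to an L position for the opponent, and L if every move leads to a W.
n=0: no move → L
n=1: reaches L-position 0 → W
n=2: only reaches 1(W), which is W → L
n=3: reaches L-position 2 → W
n=4: only reaches 3(W), which is W → L
n=5: reaches L-position 4 → W
n=6: reaches L-position 0 → W
n=7: only reaches 6(W), 1(W), all W → L
n=8: reaches L-position 7 → W
n=9: only reaches 8(W), 3(W), 1(W), all W → L
n=10: reaches L-position 9 → W
n=11: only reaches 10(W), 5(W), 3(W), all W → L
n=12: reaches L-position 11 → W
n=13: reaches L-position 7 → W
n=14: only reaches 13(W), 8(W), 6(W), all W → L
n=15: reaches L-position 14 → W
n=16: only reaches 15(W), 10(W), 8(W), all W → L
n=17: reaches L-position 16 → W
n=18: only reaches 17(W), 12(W), 10(W), all W → L
n=19: reaches L-position 18 → W
n=20: reaches L-position 14 → W
n=21: only reaches 20(W), 15(W), 13(W), all W → L
n=22: reaches L-position 21 → W
n=23: only reaches 22(W), 17(W), 15(W), all W → L
n=24: reaches L-position 23 → W
n=25: only reaches 24(W), 19(W), 17(W), all W → L
n=26: reaches L-position 25 → W
n=27: reaches L-position 21 → W
n=28: only reaches 27(W), 22(W), 20(W), all W → L
n=29: reaches L-position 28 → W
n=30: only reaches 29(W), 24(W), 22(W), all W → L
n=31: reaches L-position 30 → W
From 31, the L positions reachable in one move are: 30, 25, 23. Any move reaching one of these is winning.

Remove 1, leaving 30.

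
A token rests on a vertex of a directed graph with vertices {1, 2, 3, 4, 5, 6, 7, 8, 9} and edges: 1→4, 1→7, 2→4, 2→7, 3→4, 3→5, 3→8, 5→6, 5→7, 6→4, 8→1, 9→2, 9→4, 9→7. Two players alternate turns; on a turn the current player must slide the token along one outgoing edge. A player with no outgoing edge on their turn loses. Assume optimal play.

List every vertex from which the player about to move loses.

4, 7, 8

Positions with no move are L. A position that does have a move is losing for the player to move precisely when every available move leads to a winning position for the opponent. Fill in the labels:
Every edge goes from a vertex to one that appears earlier in the order 4, 7, 6, 1, 5, 8, 3, 2, 9, so processing vertices in that order labels each vertex after all of its successors.
4: no outgoing edge → L
7: no outgoing edge → L
6: can move to 4, which is L ⇒ W
1: can move to 7, which is L ⇒ W
5: can move to 7, which is L ⇒ W
8: the only move is to 1(W), a W ⇒ L
3: can move to 8, which is L ⇒ W
2: can move to 7, which is L ⇒ W
9: can move to 7, which is L ⇒ W
Reading off the rows marked L gives the requested list; there are 3 such vertices.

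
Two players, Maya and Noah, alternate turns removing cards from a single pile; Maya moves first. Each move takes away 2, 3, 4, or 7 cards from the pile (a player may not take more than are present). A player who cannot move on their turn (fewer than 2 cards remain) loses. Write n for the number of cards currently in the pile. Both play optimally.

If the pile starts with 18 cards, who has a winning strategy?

Maya wins.

Classify positions by backward induction: terminal positions (no move available) are L. From any other position, the mover wins iff some move reaches an L.
n=0: no move → L
n=1: no move → L
n=2: →0(L), so W
n=3: →1(L), so W
n=4: →1(L), so W
n=5: →1(L), so W
n=6: →4(W), 3(W), 2(W) — all W, so L
n=7: →0(L), so W
n=8: →6(L), so W
n=9: →6(L), so W
n=10: →6(L), so W
n=11: →9(W), 8(W), 7(W), 4(W) — all W, so L
n=12: →10(W), 9(W), 8(W), 5(W) — all W, so L
n=13: →11(L), so W
n=14: →12(L), so W
n=15: →12(L), so W
n=16: →12(L), so W
n=17: →15(W), 14(W), 13(W), 10(W) — all W, so L
n=18: →11(L), so W
The starting position 18 is W: Maya should remove 7, leaving 11, handing over an L position.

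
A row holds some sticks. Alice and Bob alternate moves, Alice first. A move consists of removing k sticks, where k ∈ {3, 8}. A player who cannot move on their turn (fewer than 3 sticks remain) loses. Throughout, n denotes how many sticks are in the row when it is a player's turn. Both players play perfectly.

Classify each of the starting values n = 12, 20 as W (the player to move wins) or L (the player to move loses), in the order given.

Label each position W (a win for the player to move) or L (a loss). A position with no legal move is L; any other position is W exactly when some move reaches an L, and L when every move reaches a W.
n=0: no move → L
n=1: no move → L
n=2: no move → L
n=3: reaches L-position 0 → W
n=4: reaches L-position 1 → W
n=5: reaches L-position 2 → W
n=6: only reaches 3(W), which is W → L
n=7: only reaches 4(W), which is W → L
n=8: reaches L-position 0 → W
n=9: reaches L-position 6 → W
n=10: reaches L-position 7 → W
n=11: only reaches 8(W), 3(W), all W → L
n=12: only reaches 9(W), 4(W), all W → L
n=13: only reaches 10(W), 5(W), all W → L
n=14: reaches L-position 11 → W
n=15: reaches L-position 12 → W
n=16: reaches L-position 13 → W
n=17: only reaches 14(W), 9(W), all W → L
n=18: only reaches 15(W), 10(W), all W → L
n=19: reaches L-position 11 → W
n=20: reaches L-position 17 → W

12: L, 20: W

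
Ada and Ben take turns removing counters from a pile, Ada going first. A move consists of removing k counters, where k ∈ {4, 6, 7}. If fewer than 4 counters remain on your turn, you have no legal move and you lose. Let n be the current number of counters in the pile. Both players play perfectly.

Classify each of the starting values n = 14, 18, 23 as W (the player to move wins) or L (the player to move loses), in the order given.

Label each position W (a win for the player to move) or L (a loss). A position with no legal move is L; any other position is W exactly when some move reaches an L, and L when every move reaches a W.
n=0: no move → L
n=1: no move → L
n=2: no move → L
n=3: no move → L
n=4: →0(L), so W
n=5: →1(L), so W
n=6: →2(L), so W
n=7: →3(L), so W
n=8: →2(L), so W
n=9: →3(L), so W
n=10: →3(L), so W
n=11: →7(W), 5(W), 4(W) — all W, so L
n=12: →8(W), 6(W), 5(W) — all W, so L
n=13: →9(W), 7(W), 6(W) — all W, so L
n=14: →10(W), 8(W), 7(W) — all W, so L
n=15: →11(L), so W
n=16: →12(L), so W
n=17: →13(L), so W
n=18: →14(L), so W
n=19: →13(L), so W
n=20: →14(L), so W
n=21: →14(L), so W
n=22: →18(W), 16(W), 15(W) — all W, so L
n=23: →19(W), 17(W), 16(W) — all W, so L

14: L, 18: W, 23: L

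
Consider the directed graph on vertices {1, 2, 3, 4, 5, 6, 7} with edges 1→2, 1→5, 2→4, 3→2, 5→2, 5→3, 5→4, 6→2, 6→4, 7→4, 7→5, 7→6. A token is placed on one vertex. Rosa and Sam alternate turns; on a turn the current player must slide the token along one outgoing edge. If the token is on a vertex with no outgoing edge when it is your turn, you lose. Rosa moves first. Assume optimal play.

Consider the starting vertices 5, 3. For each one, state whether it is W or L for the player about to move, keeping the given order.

Label each position W (a win for the player to move) or L (a loss). A position with no legal move is L; any other position is W exactly when some move reaches an L, and L when every move reaches a W.
Every edge goes from a vertex to one that appears earlier in the order 4, 2, 3, 5, 6, 7, 1, so processing vertices in that order labels each vertex after all of its successors.
4: no outgoing edge → L
2: →4(L), so W
3: →2(W) only, which is W, so L
5: →3(L), so W
6: →4(L), so W
7: →4(L), so W
1: →5(W), 2(W) — all W, so L

5: W, 3: L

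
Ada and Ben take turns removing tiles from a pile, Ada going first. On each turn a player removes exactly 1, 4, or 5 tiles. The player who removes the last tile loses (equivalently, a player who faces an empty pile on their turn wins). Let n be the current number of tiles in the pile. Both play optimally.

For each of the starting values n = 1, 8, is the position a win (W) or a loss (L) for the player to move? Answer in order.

1: L, 8: W

Work bottom-up. With no move the player to move wins. Otherwise the position is W if at least one move leads to an L position for the opponent, and L if every move leads to a W.
n=0: no move; the opponent has just taken the last tile and therefore loses → W
n=1: →0(W) only, which is W, so L
n=2: →1(L), so W
n=3: →2(W) only, which is W, so L
n=4: →3(L), so W
n=5: →1(L), so W
n=6: →1(L), so W
n=7: →3(L), so W
n=8: →3(L), so W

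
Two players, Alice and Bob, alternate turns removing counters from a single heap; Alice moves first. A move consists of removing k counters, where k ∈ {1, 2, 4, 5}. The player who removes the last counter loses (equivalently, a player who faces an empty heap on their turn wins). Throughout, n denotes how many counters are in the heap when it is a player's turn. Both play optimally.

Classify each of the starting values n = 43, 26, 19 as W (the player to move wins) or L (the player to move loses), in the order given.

43: L, 26: W, 19: L

Compute win/loss labels from the base case upward. A position with no move is W. Any other position is W if it can reach an L in one move, else L.
n=0: no move; the opponent has just taken the last counter and therefore loses → W
n=1: only reaches 0(W), which is W → L
n=2: reaches L-position 1 → W
n=3: reaches L-position 1 → W
n=4: only reaches 3(W), 2(W), 0(W), all W → L
n=5: reaches L-position 4 → W
n=6: reaches L-position 4 → W
n=7: only reaches 6(W), 5(W), 3(W), 2(W), all W → L
n=8: reaches L-position 7 → W
n=9: reaches L-position 7 → W
n=10: only reaches 9(W), 8(W), 6(W), 5(W), all W → L
n=11: reaches L-position 10 → W
n=12: reaches L-position 10 → W
n=13: only reaches 12(W), 11(W), 9(W), 8(W), all W → L
n=14: reaches L-position 13 → W
n=15: reaches L-position 13 → W
n=16: only reaches 15(W), 14(W), 12(W), 11(W), all W → L
n=17: reaches L-position 16 → W
n=18: reaches L-position 16 → W
n=19: only reaches 18(W), 17(W), 15(W), 14(W), all W → L
n=20: reaches L-position 19 → W
n=21: reaches L-position 19 → W
n=22: only reaches 21(W), 20(W), 18(W), 17(W), all W → L
n=23: reaches L-position 22 → W
n=24: reaches L-position 22 → W
n=25: only reaches 24(W), 23(W), 21(W), 20(W), all W → L
n=26: reaches L-position 25 → W
n=27: reaches L-position 25 → W
n=28: only reaches 27(W), 26(W), 24(W), 23(W), all W → L
n=29: reaches L-position 28 → W
n=30: reaches L-position 28 → W
n=31: only reaches 30(W), 29(W), 27(W), 26(W), all W → L
n=32: reaches L-position 31 → W
n=33: reaches L-position 31 → W
n=34: only reaches 33(W), 32(W), 30(W), 29(W), all W → L
n=35: reaches L-position 34 → W
n=36: reaches L-position 34 → W
n=37: only reaches 36(W), 35(W), 33(W), 32(W), all W → L
n=38: reaches L-position 37 → W
n=39: reaches L-position 37 → W
n=40: only reaches 39(W), 38(W), 36(W), 35(W), all W → L
n=41: reaches L-position 40 → W
n=42: reaches L-position 40 → W
n=43: only reaches 42(W), 41(W), 39(W), 38(W), all W → L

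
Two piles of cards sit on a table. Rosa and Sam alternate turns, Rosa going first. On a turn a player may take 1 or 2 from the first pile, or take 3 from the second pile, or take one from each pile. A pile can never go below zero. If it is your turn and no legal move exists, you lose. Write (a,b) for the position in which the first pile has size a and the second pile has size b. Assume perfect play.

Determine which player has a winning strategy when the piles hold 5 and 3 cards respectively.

Compute win/loss labels from the base case upward. A position with no move is L. Any other position is W if it can reach an L in one move, else L.
No move ever increases a pile, so every position that can arise here has a ≤ 5 and b ≤ 3; it is enough to label the cells with 0 ≤ a ≤ 5 and 0 ≤ b ≤ 3.
Every move lowers a or b (never raises either), so fill the grid row by row in increasing a, and left to right within a row: each cell's successors are then already labelled.
      b=0  b=1  b=2  b=3
a=0:    L    L    L    W
a=1:    W    W    W    W
a=2:    W    W    W    L
a=3:    L    L    L    W
a=4:    W    W    W    W
a=5:    W    W    W    L
Cells with no legal move (terminal, hence L): (0,0), (0,1), (0,2).
The remaining L cells, each justified by listing all of its moves:
(2,3): →(1,3)(W), (0,3)(W), (2,0)(W), (1,2)(W) — all W, so L
(3,0): →(2,0)(W), (1,0)(W) — all W, so L
(3,1): →(2,1)(W), (1,1)(W), (2,0)(W) — all W, so L
(3,2): →(2,2)(W), (1,2)(W), (2,1)(W) — all W, so L
(5,3): →(4,3)(W), (3,3)(W), (5,0)(W), (4,2)(W) — all W, so L
Every other cell has at least one move into one of the L cells above, so it is W.
Every move from (5,3) reaches a W position, so the mover loses.

Sam wins.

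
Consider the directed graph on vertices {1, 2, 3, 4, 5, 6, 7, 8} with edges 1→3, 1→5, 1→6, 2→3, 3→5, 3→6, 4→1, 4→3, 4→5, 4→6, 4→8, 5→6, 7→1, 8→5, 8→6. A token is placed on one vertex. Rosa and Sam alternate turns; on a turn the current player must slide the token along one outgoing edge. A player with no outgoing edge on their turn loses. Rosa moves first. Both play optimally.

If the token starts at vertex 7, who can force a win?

Sam wins.

Build the W/L table. Terminal = L. A non-terminal position is W if it has a move to some L; otherwise it is L.
Every edge goes from a vertex to one that appears earlier in the order 6, 5, 3, 1, 7, 8, 4, 2, so processing vertices in that order labels each vertex after all of its successors.
6: no outgoing edge → L
5: can move to 6, which is L ⇒ W
3: can move to 6, which is L ⇒ W
1: can move to 6, which is L ⇒ W
7: the only move is to 1(W), a W ⇒ L
8: can move to 6, which is L ⇒ W
4: can move to 6, which is L ⇒ W
2: the only move is to 3(W), a W ⇒ L
Every move from 7 reaches a W position, so the mover loses.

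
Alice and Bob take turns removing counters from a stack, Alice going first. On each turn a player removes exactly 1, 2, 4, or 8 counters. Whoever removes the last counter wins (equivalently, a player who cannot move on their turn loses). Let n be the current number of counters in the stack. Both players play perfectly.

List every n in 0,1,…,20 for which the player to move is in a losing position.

Work bottom-up. With no move the player to move loses. Otherwise the position is W if at least one move leads to an L position for the opponent, and L if every move leads to a W.
n=0: no move → L
n=1: →0(L), so W
n=2: →0(L), so W
n=3: →2(W), 1(W) — all W, so L
n=4: →3(L), so W
n=5: →3(L), so W
n=6: →5(W), 4(W), 2(W) — all W, so L
n=7: →6(L), so W
n=8: →6(L), so W
n=9: →8(W), 7(W), 5(W), 1(W) — all W, so L
n=10: →9(L), so W
n=11: →9(L), so W
n=12: →11(W), 10(W), 8(W), 4(W) — all W, so L
n=13: →12(L), so W
n=14: →12(L), so W
n=15: →14(W), 13(W), 11(W), 7(W) — all W, so L
n=16: →15(L), so W
n=17: →15(L), so W
n=18: →17(W), 16(W), 14(W), 10(W) — all W, so L
n=19: →18(L), so W
n=20: →18(L), so W
Reading off the rows marked L gives the requested list; there are 7 such values of n.

0, 3, 6, 9, 12, 15, 18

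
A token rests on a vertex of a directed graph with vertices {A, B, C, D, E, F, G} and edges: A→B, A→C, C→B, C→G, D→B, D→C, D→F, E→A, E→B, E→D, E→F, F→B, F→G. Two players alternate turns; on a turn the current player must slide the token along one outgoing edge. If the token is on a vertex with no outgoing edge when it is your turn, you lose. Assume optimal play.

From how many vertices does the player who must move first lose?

2

Build the W/L table. Terminal = L. A non-terminal position is W if it has a move to some L; otherwise it is L.
Every edge goes from a vertex to one that appears earlier in the order G, B, C, F, D, A, E, so processing vertices in that order labels each vertex after all of its successors.
G: no outgoing edge → L
B: no outgoing edge → L
C: reaches L-position B → W
F: reaches L-position B → W
D: reaches L-position B → W
A: reaches L-position B → W
E: reaches L-position B → W
The L vertices are B, G; that is 2 in all.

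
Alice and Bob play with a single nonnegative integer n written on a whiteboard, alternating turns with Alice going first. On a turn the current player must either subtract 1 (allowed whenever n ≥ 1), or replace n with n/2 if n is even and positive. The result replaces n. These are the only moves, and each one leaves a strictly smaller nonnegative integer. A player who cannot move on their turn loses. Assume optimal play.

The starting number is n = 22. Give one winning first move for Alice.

Classify positions by backward induction: terminal positions (no move available) are L. From any other position, the mover wins iff some move reaches an L.
n=0: no move → L
n=1: →0(L), so W
n=2: →1(W) only, which is W, so L
n=3: →2(L), so W
n=4: →2(L), so W
n=5: →4(W) only, which is W, so L
n=6: →5(L), so W
n=7: →6(W) only, which is W, so L
n=8: →7(L), so W
n=9: →8(W) only, which is W, so L
n=10: →5(L), so W
n=11: →10(W) only, which is W, so L
n=12: →11(L), so W
n=13: →12(W) only, which is W, so L
n=14: →7(L), so W
n=15: →14(W) only, which is W, so L
n=16: →15(L), so W
n=17: →16(W) only, which is W, so L
n=18: →9(L), so W
n=19: →18(W) only, which is W, so L
n=20: →19(L), so W
n=21: →20(W) only, which is W, so L
n=22: →11(L), so W
From 22, the L positions reachable in one move are: 11, 21. Any move reaching one of these is winning.

Move to 11.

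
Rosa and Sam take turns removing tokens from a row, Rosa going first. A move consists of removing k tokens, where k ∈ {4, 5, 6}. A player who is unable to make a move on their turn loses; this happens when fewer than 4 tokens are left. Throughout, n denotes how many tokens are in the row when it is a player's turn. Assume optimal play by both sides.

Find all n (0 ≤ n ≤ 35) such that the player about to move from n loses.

Work bottom-up. With no move the player to move loses. Otherwise the position is W if at least one move leads to an L position for the opponent, and L if every move leads to a W.
n=0: no move → L
n=1: no move → L
n=2: no move → L
n=3: no move → L
n=4: W (go to 0, an L position)
n=5: W (go to 1, an L position)
n=6: W (go to 2, an L position)
n=7: W (go to 3, an L position)
n=8: W (go to 3, an L position)
n=9: W (go to 3, an L position)
n=10: L (options 6(W), 5(W), 4(W) are all W)
n=11: L (options 7(W), 6(W), 5(W) are all W)
n=12: L (options 8(W), 7(W), 6(W) are all W)
n=13: L (options 9(W), 8(W), 7(W) are all W)
n=14: W (go to 10, an L position)
n=15: W (go to 11, an L position)
n=16: W (go to 12, an L position)
n=17: W (go to 13, an L position)
n=18: W (go to 13, an L position)
n=19: W (go to 13, an L position)
n=20: L (options 16(W), 15(W), 14(W) are all W)
n=21: L (options 17(W), 16(W), 15(W) are all W)
n=22: L (options 18(W), 17(W), 16(W) are all W)
n=23: L (options 19(W), 18(W), 17(W) are all W)
n=24: W (go to 20, an L position)
n=25: W (go to 21, an L position)
n=26: W (go to 22, an L position)
n=27: W (go to 23, an L position)
n=28: W (go to 23, an L position)
n=29: W (go to 23, an L position)
n=30: L (options 26(W), 25(W), 24(W) are all W)
n=31: L (options 27(W), 26(W), 25(W) are all W)
n=32: L (options 28(W), 27(W), 26(W) are all W)
n=33: L (options 29(W), 28(W), 27(W) are all W)
n=34: W (go to 30, an L position)
n=35: W (go to 31, an L position)
Reading off the rows marked L gives the requested list; there are 16 such values of n.

0, 1, 2, 3, 10, 11, 12, 13, 20, 21, 22, 23, 30, 31, 32, 33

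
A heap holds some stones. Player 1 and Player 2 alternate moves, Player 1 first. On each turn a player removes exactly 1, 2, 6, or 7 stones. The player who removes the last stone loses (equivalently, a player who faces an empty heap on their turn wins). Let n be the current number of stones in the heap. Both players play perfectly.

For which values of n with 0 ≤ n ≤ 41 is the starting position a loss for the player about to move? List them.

Use the standard recursion: the mover wins at a terminal position; elsewhere, the mover wins exactly when some move hands the opponent an L position.
n=0: no move; the opponent has just taken the last stone and therefore loses → W
n=1: L (sole option 0(W) is W)
n=2: W (go to 1, an L position)
n=3: W (go to 1, an L position)
n=4: L (options 3(W), 2(W) are all W)
n=5: W (go to 4, an L position)
n=6: W (go to 4, an L position)
n=7: W (go to 1, an L position)
n=8: W (go to 1, an L position)
n=9: L (options 8(W), 7(W), 3(W), 2(W) are all W)
n=10: W (go to 9, an L position)
n=11: W (go to 9, an L position)
n=12: L (options 11(W), 10(W), 6(W), 5(W) are all W)
n=13: W (go to 12, an L position)
n=14: W (go to 12, an L position)
n=15: W (go to 9, an L position)
n=16: W (go to 9, an L position)
n=17: L (options 16(W), 15(W), 11(W), 10(W) are all W)
n=18: W (go to 17, an L position)
n=19: W (go to 17, an L position)
n=20: L (options 19(W), 18(W), 14(W), 13(W) are all W)
n=21: W (go to 20, an L position)
n=22: W (go to 20, an L position)
n=23: W (go to 17, an L position)
n=24: W (go to 17, an L position)
n=25: L (options 24(W), 23(W), 19(W), 18(W) are all W)
n=26: W (go to 25, an L position)
n=27: W (go to 25, an L position)
n=28: L (options 27(W), 26(W), 22(W), 21(W) are all W)
n=29: W (go to 28, an L position)
n=30: W (go to 28, an L position)
n=31: W (go to 25, an L position)
n=32: W (go to 25, an L position)
n=33: L (options 32(W), 31(W), 27(W), 26(W) are all W)
n=34: W (go to 33, an L position)
n=35: W (go to 33, an L position)
n=36: L (options 35(W), 34(W), 30(W), 29(W) are all W)
n=37: W (go to 36, an L position)
n=38: W (go to 36, an L position)
n=39: W (go to 33, an L position)
n=40: W (go to 33, an L position)
n=41: L (options 40(W), 39(W), 35(W), 34(W) are all W)
Reading off the rows marked L gives the requested list; there are 11 such values of n.

1, 4, 9, 12, 17, 20, 25, 28, 33, 36, 41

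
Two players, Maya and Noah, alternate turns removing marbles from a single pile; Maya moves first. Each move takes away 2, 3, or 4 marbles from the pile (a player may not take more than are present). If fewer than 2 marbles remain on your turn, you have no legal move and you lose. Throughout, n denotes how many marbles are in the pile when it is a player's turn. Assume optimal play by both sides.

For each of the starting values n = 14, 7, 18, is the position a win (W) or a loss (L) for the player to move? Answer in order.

Label each position W (a win for the player to move) or L (a loss). A position with no legal move is L; any other position is W exactly when some move reaches an L, and L when every move reaches a W.
n=0: no move → L
n=1: no move → L
n=2: reaches L-position 0 → W
n=3: reaches L-position 1 → W
n=4: reaches L-position 1 → W
n=5: reaches L-position 1 → W
n=6: only reaches 4(W), 3(W), 2(W), all W → L
n=7: only reaches 5(W), 4(W), 3(W), all W → L
n=8: reaches L-position 6 → W
n=9: reaches L-position 7 → W
n=10: reaches L-position 7 → W
n=11: reaches L-position 7 → W
n=12: only reaches 10(W), 9(W), 8(W), all W → L
n=13: only reaches 11(W), 10(W), 9(W), all W → L
n=14: reaches L-position 12 → W
n=15: reaches L-position 13 → W
n=16: reaches L-position 13 → W
n=17: reaches L-position 13 → W
n=18: only reaches 16(W), 15(W), 14(W), all W → L

14: W, 7: L, 18: L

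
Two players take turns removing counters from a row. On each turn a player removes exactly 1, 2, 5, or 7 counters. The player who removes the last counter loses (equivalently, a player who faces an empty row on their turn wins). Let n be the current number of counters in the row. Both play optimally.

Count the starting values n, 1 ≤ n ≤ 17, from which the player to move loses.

6

Compute win/loss labels from the base case upward. A position with no move is W. Any other position is W if it can reach an L in one move, else L.
n=0: no move; the opponent has just taken the last counter and therefore loses → W
n=1: →0(W) only, which is W, so L
n=2: →1(L), so W
n=3: →1(L), so W
n=4: →3(W), 2(W) — all W, so L
n=5: →4(L), so W
n=6: →4(L), so W
n=7: →6(W), 5(W), 2(W), 0(W) — all W, so L
n=8: →7(L), so W
n=9: →7(L), so W
n=10: →9(W), 8(W), 5(W), 3(W) — all W, so L
n=11: →10(L), so W
n=12: →10(L), so W
n=13: →12(W), 11(W), 8(W), 6(W) — all W, so L
n=14: →13(L), so W
n=15: →13(L), so W
n=16: →15(W), 14(W), 11(W), 9(W) — all W, so L
n=17: →16(L), so W
L entries with 1 ≤ n ≤ 17 (the range starts at n=1): n = 1, 4, 7, 10, 13, 16; that makes 6.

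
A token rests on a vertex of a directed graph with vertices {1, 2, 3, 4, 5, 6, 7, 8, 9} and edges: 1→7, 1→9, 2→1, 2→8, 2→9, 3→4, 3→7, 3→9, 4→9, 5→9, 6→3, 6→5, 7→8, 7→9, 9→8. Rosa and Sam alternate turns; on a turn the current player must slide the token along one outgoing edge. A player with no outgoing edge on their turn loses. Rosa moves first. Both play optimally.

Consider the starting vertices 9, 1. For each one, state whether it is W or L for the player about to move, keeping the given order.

9: W, 1: L

Work bottom-up. With no move the player to move loses. Otherwise the position is W if at least one move leads to an L position for the opponent, and L if every move leads to a W.
Every edge goes from a vertex to one that appears earlier in the order 8, 9, 4, 7, 3, 1, 2, 5, 6, so processing vertices in that order labels each vertex after all of its successors.
8: no outgoing edge → L
9: can move to 8, which is L ⇒ W
4: the only move is to 9(W), a W ⇒ L
7: can move to 8, which is L ⇒ W
3: can move to 4, which is L ⇒ W
1: moves to 7(W), 9(W); every one is W ⇒ L
2: can move to 1, which is L ⇒ W
5: the only move is to 9(W), a W ⇒ L
6: can move to 5, which is L ⇒ W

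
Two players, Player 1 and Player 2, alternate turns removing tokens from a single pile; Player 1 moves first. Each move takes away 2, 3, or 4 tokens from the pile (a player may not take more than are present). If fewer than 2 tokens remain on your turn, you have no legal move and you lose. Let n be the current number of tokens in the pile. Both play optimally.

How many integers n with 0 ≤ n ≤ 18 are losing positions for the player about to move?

7

Work bottom-up. With no move the player to move loses. Otherwise the position is W if at least one move leads to an L position for the opponent, and L if every move leads to a W.
n=0: no move → L
n=1: no move → L
n=2: reaches L-position 0 → W
n=3: reaches L-position 1 → W
n=4: reaches L-position 1 → W
n=5: reaches L-position 1 → W
n=6: only reaches 4(W), 3(W), 2(W), all W → L
n=7: only reaches 5(W), 4(W), 3(W), all W → L
n=8: reaches L-position 6 → W
n=9: reaches L-position 7 → W
n=10: reaches L-position 7 → W
n=11: reaches L-position 7 → W
n=12: only reaches 10(W), 9(W), 8(W), all W → L
n=13: only reaches 11(W), 10(W), 9(W), all W → L
n=14: reaches L-position 12 → W
n=15: reaches L-position 13 → W
n=16: reaches L-position 13 → W
n=17: reaches L-position 13 → W
n=18: only reaches 16(W), 15(W), 14(W), all W → L
L entries with 0 ≤ n ≤ 18: n = 0, 1, 6, 7, 12, 13, 18; that makes 7.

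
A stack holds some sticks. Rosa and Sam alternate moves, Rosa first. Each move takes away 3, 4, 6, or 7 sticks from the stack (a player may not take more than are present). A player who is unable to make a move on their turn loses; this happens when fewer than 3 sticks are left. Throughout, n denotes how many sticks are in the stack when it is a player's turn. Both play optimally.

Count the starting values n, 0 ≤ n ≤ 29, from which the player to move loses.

Compute win/loss labels from the base case upward. A position with no move is L. Any other position is W if it can reach an L in one move, else L.
n=0: no move → L
n=1: no move → L
n=2: no move → L
n=3: can move to 0, which is L ⇒ W
n=4: can move to 1, which is L ⇒ W
n=5: can move to 2, which is L ⇒ W
n=6: can move to 2, which is L ⇒ W
n=7: can move to 1, which is L ⇒ W
n=8: can move to 2, which is L ⇒ W
n=9: can move to 2, which is L ⇒ W
n=10: moves to 7(W), 6(W), 4(W), 3(W); every one is W ⇒ L
n=11: moves to 8(W), 7(W), 5(W), 4(W); every one is W ⇒ L
n=12: moves to 9(W), 8(W), 6(W), 5(W); every one is W ⇒ L
n=13: can move to 10, which is L ⇒ W
n=14: can move to 11, which is L ⇒ W
n=15: can move to 12, which is L ⇒ W
n=16: can move to 12, which is L ⇒ W
n=17: can move to 11, which is L ⇒ W
n=18: can move to 12, which is L ⇒ W
n=19: can move to 12, which is L ⇒ W
n=20: moves to 17(W), 16(W), 14(W), 13(W); every one is W ⇒ L
n=21: moves to 18(W), 17(W), 15(W), 14(W); every one is W ⇒ L
n=22: moves to 19(W), 18(W), 16(W), 15(W); every one is W ⇒ L
n=23: can move to 20, which is L ⇒ W
n=24: can move to 21, which is L ⇒ W
n=25: can move to 22, which is L ⇒ W
n=26: can move to 22, which is L ⇒ W
n=27: can move to 21, which is L ⇒ W
n=28: can move to 22, which is L ⇒ W
n=29: can move to 22, which is L ⇒ W
L entries with 0 ≤ n ≤ 29: n = 0, 1, 2, 10, 11, 12, 20, 21, 22; that makes 9.

9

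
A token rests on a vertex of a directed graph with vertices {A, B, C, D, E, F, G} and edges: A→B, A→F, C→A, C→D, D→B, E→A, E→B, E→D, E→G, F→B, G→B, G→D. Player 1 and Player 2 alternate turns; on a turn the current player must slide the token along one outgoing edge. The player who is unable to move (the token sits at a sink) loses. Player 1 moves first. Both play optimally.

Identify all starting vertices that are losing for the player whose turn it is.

B, C

Classify positions by backward induction: terminal positions (no move available) are L. From any other position, the mover wins iff some move reaches an L.
Every edge goes from a vertex to one that appears earlier in the order B, F, A, D, G, C, E, so processing vertices in that order labels each vertex after all of its successors.
B: no outgoing edge → L
F: W (go to B, an L position)
A: W (go to B, an L position)
D: W (go to B, an L position)
G: W (go to B, an L position)
C: L (options D(W), A(W) are all W)
E: W (go to B, an L position)
Reading off the rows marked L gives the requested list; there are 2 such vertices.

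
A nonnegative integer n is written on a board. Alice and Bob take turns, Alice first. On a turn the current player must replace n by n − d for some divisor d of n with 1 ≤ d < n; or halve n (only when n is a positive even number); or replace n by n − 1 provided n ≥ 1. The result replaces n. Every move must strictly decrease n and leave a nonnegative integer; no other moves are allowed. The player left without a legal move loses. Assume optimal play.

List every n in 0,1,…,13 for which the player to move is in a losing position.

Classify positions by backward induction: terminal positions (no move available) are L. From any other position, the mover wins iff some move reaches an L.
n=0: no move → L
n=1: W (go to 0, an L position)
n=2: L (sole option 1(W) is W)
n=3: W (go to 2, an L position)
n=4: W (go to 2, an L position)
n=5: L (sole option 4(W) is W)
n=6: W (go to 5, an L position)
n=7: L (sole option 6(W) is W)
n=8: W (go to 7, an L position)
n=9: L (options 6(W), 8(W) are all W)
n=10: W (go to 5, an L position)
n=11: L (sole option 10(W) is W)
n=12: W (go to 9, an L position)
n=13: L (sole option 12(W) is W)
The losing starting values of n are exactly the entries labelled L in this table (7 of them).

0, 2, 5, 7, 9, 11, 13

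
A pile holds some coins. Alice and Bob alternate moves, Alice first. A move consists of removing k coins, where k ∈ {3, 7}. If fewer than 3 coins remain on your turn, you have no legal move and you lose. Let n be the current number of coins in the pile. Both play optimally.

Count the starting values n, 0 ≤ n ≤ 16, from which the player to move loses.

8

Compute win/loss labels from the base case upward. A position with no move is L. Any other position is W if it can reach an L in one move, else L.
n=0: no move → L
n=1: no move → L
n=2: no move → L
n=3: W (go to 0, an L position)
n=4: W (go to 1, an L position)
n=5: W (go to 2, an L position)
n=6: L (sole option 3(W) is W)
n=7: W (go to 0, an L position)
n=8: W (go to 1, an L position)
n=9: W (go to 6, an L position)
n=10: L (options 7(W), 3(W) are all W)
n=11: L (options 8(W), 4(W) are all W)
n=12: L (options 9(W), 5(W) are all W)
n=13: W (go to 10, an L position)
n=14: W (go to 11, an L position)
n=15: W (go to 12, an L position)
n=16: L (options 13(W), 9(W) are all W)
L entries with 0 ≤ n ≤ 16: n = 0, 1, 2, 6, 10, 11, 12, 16; that makes 8.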